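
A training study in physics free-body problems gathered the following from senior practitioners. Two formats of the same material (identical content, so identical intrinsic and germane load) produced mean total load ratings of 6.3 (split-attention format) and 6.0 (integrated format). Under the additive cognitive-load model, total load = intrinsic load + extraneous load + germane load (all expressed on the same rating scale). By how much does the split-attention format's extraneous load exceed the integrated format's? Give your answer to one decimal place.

Intrinsic and germane load are equal across formats, so the difference in total load equals the difference in extraneous load.
Extraneous-load difference = 6.3 − 6.0 = 0.3.

0.3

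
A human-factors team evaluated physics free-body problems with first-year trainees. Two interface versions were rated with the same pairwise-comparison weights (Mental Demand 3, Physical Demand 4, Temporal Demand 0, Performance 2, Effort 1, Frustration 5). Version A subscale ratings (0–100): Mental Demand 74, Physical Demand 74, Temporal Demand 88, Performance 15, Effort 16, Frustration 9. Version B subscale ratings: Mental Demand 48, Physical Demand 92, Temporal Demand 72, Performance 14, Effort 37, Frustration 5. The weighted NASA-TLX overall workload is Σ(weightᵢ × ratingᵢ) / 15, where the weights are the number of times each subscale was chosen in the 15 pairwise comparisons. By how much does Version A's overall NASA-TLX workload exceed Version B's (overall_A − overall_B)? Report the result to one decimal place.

0.5

Version A weighted sum = 3·74 + 4·74 + 0·88 + 2·15 + 1·16 + 5·9 = 222 + 296 + 0 + 30 + 16 + 45 = 609; overall_A = 609/15 = 40.6000.
Version B weighted sum = 3·48 + 4·92 + 0·72 + 2·14 + 1·37 + 5·5 = 144 + 368 + 0 + 28 + 37 + 25 = 602; overall_B = 602/15 = 40.1333.
Difference = 40.6000 − 40.1333 = 0.4667 ≈ 0.5.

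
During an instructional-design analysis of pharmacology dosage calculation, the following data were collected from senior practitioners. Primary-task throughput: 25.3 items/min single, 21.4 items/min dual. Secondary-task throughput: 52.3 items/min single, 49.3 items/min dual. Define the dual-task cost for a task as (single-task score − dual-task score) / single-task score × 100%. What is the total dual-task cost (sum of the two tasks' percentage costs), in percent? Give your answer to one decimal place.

21.2

Primary cost = (25.3 − 21.4) / 25.3 × 100% = 15.4150%.
Secondary cost = (52.3 − 49.3) / 52.3 × 100% = 5.7361%.
Total = 15.4150% + 5.7361% = 21.1511% ≈ 21.2%.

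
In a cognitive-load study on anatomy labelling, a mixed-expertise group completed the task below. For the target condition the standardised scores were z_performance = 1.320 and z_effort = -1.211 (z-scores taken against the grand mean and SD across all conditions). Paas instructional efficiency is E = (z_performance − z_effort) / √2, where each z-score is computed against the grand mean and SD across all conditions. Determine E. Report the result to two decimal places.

1.79

z_P − z_E = 1.320 − (-1.211) = 2.5310.
E = 2.5310 / √2 = 2.5310 / 1.41421 = 1.7897 ≈ 1.79.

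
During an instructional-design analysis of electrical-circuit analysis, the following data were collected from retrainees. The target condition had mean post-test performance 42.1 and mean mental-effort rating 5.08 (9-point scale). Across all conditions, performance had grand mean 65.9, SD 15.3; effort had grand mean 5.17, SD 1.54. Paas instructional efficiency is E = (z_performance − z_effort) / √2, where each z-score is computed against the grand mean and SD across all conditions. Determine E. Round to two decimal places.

z_performance = (42.1 − 65.9) / 15.3 = -23.8000 / 15.3 = -1.5556.
z_effort = (5.08 − 5.17) / 1.54 = -0.0900 / 1.54 = -0.0584.
z_P − z_E = -1.5556 − (-0.0584) = -1.4972.
E = -1.4972 / √2 = -1.4972 / 1.41421 = -1.0587 ≈ -1.06.

-1.06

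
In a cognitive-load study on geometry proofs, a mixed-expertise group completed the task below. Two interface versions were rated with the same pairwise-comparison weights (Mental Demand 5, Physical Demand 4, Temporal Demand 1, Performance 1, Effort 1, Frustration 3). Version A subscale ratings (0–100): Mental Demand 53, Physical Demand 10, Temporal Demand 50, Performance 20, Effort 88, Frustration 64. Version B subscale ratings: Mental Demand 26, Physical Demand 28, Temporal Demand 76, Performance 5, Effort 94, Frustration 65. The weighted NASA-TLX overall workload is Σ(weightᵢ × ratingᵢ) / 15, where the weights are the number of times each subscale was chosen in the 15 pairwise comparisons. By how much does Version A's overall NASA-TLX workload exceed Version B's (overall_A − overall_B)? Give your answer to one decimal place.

Version A weighted sum = 5·53 + 4·10 + 1·50 + 1·20 + 1·88 + 3·64 = 265 + 40 + 50 + 20 + 88 + 192 = 655; overall_A = 655/15 = 43.6667.
Version B weighted sum = 5·26 + 4·28 + 1·76 + 1·5 + 1·94 + 3·65 = 130 + 112 + 76 + 5 + 94 + 195 = 612; overall_B = 612/15 = 40.8000.
Difference = 43.6667 − 40.8000 = 2.8667 ≈ 2.9.

2.9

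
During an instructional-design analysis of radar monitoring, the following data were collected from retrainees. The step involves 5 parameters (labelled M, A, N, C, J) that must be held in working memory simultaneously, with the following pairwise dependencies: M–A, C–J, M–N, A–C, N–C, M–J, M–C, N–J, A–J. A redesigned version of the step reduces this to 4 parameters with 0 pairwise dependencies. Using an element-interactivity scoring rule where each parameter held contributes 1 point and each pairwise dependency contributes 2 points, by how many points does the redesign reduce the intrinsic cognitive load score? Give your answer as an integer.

Original: 5 × 1 + 9 × 2 = 5 + 18 = 23.
Redesigned: 4 × 1 + 0 × 2 = 4 + 0 = 4.
Reduction = 23 − 4 = 19.

19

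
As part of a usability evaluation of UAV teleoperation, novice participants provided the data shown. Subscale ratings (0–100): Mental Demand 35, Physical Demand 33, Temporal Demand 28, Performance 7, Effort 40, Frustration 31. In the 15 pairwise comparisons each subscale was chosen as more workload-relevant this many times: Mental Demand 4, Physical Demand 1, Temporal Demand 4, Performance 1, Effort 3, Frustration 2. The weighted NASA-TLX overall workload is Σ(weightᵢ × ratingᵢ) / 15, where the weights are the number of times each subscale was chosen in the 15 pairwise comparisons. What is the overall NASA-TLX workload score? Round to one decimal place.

31.6

The tallies are the weights (they sum to 15).
Weighted sum = 4·35 + 1·33 + 4·28 + 1·7 + 3·40 + 2·31
            = 140 + 33 + 112 + 7 + 120 + 62 = 474.
Overall workload = 474 / 15 = 31.6000 ≈ 31.6.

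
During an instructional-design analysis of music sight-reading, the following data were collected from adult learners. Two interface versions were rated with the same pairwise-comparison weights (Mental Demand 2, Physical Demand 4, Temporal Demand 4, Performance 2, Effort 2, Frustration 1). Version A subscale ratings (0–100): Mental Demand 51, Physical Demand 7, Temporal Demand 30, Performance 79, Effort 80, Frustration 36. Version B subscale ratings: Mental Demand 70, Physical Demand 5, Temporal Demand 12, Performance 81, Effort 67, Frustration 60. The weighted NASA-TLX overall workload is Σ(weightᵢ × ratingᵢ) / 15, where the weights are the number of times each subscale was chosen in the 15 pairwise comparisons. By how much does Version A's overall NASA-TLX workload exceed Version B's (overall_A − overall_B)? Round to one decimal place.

2.7

Version A weighted sum = 2·51 + 4·7 + 4·30 + 2·79 + 2·80 + 1·36 = 102 + 28 + 120 + 158 + 160 + 36 = 604; overall_A = 604/15 = 40.2667.
Version B weighted sum = 2·70 + 4·5 + 4·12 + 2·81 + 2·67 + 1·60 = 140 + 20 + 48 + 162 + 134 + 60 = 564; overall_B = 564/15 = 37.6000.
Difference = 40.2667 − 37.6000 = 2.6667 ≈ 2.7.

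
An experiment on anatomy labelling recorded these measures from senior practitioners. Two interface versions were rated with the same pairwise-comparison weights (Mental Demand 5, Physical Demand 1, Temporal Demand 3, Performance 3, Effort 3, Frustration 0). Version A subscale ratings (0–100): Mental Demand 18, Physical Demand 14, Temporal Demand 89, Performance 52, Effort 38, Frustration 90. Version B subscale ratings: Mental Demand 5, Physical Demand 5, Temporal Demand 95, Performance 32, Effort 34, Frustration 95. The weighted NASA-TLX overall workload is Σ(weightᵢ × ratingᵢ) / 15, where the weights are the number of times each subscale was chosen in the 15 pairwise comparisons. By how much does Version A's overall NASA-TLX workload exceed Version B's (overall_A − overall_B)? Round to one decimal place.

8.5

Version A weighted sum = 5·18 + 1·14 + 3·89 + 3·52 + 3·38 + 0·90 = 90 + 14 + 267 + 156 + 114 + 0 = 641; overall_A = 641/15 = 42.7333.
Version B weighted sum = 5·5 + 1·5 + 3·95 + 3·32 + 3·34 + 0·95 = 25 + 5 + 285 + 96 + 102 + 0 = 513; overall_B = 513/15 = 34.2000.
Difference = 42.7333 − 34.2000 = 8.5333 ≈ 8.5.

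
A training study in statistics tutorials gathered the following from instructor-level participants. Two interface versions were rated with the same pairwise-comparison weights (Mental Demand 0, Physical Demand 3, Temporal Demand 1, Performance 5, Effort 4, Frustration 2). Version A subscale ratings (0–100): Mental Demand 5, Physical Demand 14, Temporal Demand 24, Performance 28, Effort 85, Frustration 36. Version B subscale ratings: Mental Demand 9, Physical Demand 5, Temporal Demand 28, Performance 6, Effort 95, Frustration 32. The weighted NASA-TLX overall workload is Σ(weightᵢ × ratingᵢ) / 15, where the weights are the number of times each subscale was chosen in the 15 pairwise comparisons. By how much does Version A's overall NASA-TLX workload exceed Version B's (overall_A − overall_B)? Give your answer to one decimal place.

Version A weighted sum = 0·5 + 3·14 + 1·24 + 5·28 + 4·85 + 2·36 = 0 + 42 + 24 + 140 + 340 + 72 = 618; overall_A = 618/15 = 41.2000.
Version B weighted sum = 0·9 + 3·5 + 1·28 + 5·6 + 4·95 + 2·32 = 0 + 15 + 28 + 30 + 380 + 64 = 517; overall_B = 517/15 = 34.4667.
Difference = 41.2000 − 34.4667 = 6.7333 ≈ 6.7.

6.7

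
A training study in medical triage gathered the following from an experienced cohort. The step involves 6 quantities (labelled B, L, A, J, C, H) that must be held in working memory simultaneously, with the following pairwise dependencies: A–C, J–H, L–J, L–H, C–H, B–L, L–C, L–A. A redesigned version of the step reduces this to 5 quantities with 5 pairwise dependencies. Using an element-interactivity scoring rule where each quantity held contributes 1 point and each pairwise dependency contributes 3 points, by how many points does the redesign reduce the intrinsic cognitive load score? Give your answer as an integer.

Original: 6 × 1 + 8 × 3 = 6 + 24 = 30.
Redesigned: 5 × 1 + 5 × 3 = 5 + 15 = 20.
Reduction = 30 − 20 = 10.

10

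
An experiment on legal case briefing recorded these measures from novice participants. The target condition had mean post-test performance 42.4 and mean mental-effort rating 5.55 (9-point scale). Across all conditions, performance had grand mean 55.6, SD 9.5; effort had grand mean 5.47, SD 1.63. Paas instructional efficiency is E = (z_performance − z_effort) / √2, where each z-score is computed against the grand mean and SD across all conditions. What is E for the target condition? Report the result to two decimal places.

z_performance = (42.4 − 55.6) / 9.5 = -13.2000 / 9.5 = -1.3895.
z_effort = (5.55 − 5.47) / 1.63 = 0.0800 / 1.63 = 0.0491.
z_P − z_E = -1.3895 − 0.0491 = -1.4386.
E = -1.4386 / √2 = -1.4386 / 1.41421 = -1.0172 ≈ -1.02.

-1.02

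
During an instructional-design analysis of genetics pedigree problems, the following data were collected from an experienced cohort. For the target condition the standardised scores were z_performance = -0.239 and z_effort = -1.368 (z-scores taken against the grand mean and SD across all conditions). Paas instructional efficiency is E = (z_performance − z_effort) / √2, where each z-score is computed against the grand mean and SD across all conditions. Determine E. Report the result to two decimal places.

z_P − z_E = -0.239 − (-1.368) = 1.1290.
E = 1.1290 / √2 = 1.1290 / 1.41421 = 0.7983 ≈ 0.80.

0.80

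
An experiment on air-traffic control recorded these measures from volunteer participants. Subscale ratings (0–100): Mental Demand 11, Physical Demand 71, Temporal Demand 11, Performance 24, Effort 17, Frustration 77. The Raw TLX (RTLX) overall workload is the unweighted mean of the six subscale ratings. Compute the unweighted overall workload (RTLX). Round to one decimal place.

35.2

Sum of ratings = 11 + 71 + 11 + 24 + 17 + 77 = 211.
RTLX = 211 / 6 = 35.1667 ≈ 35.2.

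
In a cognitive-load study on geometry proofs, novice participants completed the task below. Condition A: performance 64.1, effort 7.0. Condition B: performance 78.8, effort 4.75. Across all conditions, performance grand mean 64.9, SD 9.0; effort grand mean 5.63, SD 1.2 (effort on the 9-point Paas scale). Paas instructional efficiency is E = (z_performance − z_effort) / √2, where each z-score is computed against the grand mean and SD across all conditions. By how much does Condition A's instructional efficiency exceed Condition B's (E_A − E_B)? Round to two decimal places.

-2.48

Condition A: z_P = (64.1 − 64.9)/9.0 = -0.0889; z_E = (7.0 − 5.63)/1.2 = 1.1417; E_A = (-0.0889 − 1.1417)/√2 = -0.8702.
Condition B: z_P = (78.8 − 64.9)/9.0 = 1.5444; z_E = (4.75 − 5.63)/1.2 = -0.7333; E_B = (1.5444 − (-0.7333))/√2 = 1.6106.
E_A − E_B = -0.8702 − 1.6106 = -2.4808 ≈ -2.48.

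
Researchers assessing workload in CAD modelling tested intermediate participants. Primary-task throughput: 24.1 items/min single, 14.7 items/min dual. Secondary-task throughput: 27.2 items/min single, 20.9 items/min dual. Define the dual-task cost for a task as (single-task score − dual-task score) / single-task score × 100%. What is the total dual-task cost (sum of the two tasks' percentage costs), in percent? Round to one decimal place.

62.2

Primary cost = (24.1 − 14.7) / 24.1 × 100% = 39.0041%.
Secondary cost = (27.2 − 20.9) / 27.2 × 100% = 23.1618%.
Total = 39.0041% + 23.1618% = 62.1659% ≈ 62.2%.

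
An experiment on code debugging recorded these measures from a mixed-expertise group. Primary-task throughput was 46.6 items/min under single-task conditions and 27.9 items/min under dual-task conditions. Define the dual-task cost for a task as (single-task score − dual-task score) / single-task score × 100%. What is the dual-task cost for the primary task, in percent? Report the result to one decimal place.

Cost = (46.6 − 27.9) / 46.6 × 100%
     = 18.7000 / 46.6 × 100% = 40.1288%.
≈ 40.1%.

40.1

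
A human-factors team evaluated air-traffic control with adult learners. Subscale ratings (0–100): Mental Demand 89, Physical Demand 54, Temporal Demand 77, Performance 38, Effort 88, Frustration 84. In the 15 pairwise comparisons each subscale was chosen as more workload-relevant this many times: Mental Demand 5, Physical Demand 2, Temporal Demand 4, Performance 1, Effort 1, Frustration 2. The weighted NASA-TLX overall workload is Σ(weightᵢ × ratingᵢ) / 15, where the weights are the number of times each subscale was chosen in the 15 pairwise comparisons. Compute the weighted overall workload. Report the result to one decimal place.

The tallies are the weights (they sum to 15).
Weighted sum = 5·89 + 2·54 + 4·77 + 1·38 + 1·88 + 2·84
            = 445 + 108 + 308 + 38 + 88 + 168 = 1155.
Overall workload = 1155 / 15 = 77.0000 ≈ 77.0.

77.0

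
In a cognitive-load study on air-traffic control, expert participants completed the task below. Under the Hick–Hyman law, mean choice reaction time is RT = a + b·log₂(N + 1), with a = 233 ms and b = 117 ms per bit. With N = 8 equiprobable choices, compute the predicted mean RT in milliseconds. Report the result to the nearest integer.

log₂(8 + 1) = log₂(9) = 3.1699.
RT = 233 + 117 × 3.1699 = 233 + 370.8783 = 603.8783 ms.
≈ 604 ms.

604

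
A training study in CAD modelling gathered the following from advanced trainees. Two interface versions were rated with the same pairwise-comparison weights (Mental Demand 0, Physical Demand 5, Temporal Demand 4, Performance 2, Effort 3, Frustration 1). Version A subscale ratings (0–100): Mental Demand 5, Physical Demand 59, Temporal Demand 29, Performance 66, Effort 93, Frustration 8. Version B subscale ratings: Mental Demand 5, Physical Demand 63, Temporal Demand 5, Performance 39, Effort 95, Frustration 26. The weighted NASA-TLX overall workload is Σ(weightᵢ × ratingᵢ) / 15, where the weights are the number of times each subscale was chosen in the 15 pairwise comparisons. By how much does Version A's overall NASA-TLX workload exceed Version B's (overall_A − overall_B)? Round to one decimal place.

7.1

Version A weighted sum = 0·5 + 5·59 + 4·29 + 2·66 + 3·93 + 1·8 = 0 + 295 + 116 + 132 + 279 + 8 = 830; overall_A = 830/15 = 55.3333.
Version B weighted sum = 0·5 + 5·63 + 4·5 + 2·39 + 3·95 + 1·26 = 0 + 315 + 20 + 78 + 285 + 26 = 724; overall_B = 724/15 = 48.2667.
Difference = 55.3333 − 48.2667 = 7.0666 ≈ 7.1.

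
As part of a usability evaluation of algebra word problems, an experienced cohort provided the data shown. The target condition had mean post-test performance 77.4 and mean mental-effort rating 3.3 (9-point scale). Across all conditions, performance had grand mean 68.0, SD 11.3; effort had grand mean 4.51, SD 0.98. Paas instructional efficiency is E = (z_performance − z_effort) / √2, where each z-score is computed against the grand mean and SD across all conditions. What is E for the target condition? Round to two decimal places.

1.46

z_performance = (77.4 − 68.0) / 11.3 = 9.4000 / 11.3 = 0.8319.
z_effort = (3.3 − 4.51) / 0.98 = -1.2100 / 0.98 = -1.2347.
z_P − z_E = 0.8319 − (-1.2347) = 2.0666.
E = 2.0666 / √2 = 2.0666 / 1.41421 = 1.4613 ≈ 1.46.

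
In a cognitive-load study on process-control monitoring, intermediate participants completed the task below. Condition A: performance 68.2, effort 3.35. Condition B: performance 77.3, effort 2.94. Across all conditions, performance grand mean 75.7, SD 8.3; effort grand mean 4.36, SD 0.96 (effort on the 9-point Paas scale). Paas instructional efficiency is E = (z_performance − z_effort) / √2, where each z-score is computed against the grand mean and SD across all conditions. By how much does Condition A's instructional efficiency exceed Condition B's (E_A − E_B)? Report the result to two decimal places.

-1.08

Condition A: z_P = (68.2 − 75.7)/8.3 = -0.9036; z_E = (3.35 − 4.36)/0.96 = -1.0521; E_A = (-0.9036 − (-1.0521))/√2 = 0.1050.
Condition B: z_P = (77.3 − 75.7)/8.3 = 0.1928; z_E = (2.94 − 4.36)/0.96 = -1.4792; E_B = (0.1928 − (-1.4792))/√2 = 1.1823.
E_A − E_B = 0.1050 − 1.1823 = -1.0773 ≈ -1.08.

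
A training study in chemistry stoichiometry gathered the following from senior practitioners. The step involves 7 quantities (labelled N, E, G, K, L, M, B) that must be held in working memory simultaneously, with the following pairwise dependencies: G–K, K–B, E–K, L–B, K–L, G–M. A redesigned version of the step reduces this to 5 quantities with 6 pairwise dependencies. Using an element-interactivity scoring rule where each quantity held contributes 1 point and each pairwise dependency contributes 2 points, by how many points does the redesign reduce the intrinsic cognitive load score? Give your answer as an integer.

2

Original: 7 × 1 + 6 × 2 = 7 + 12 = 19.
Redesigned: 5 × 1 + 6 × 2 = 5 + 12 = 17.
Reduction = 19 − 17 = 2.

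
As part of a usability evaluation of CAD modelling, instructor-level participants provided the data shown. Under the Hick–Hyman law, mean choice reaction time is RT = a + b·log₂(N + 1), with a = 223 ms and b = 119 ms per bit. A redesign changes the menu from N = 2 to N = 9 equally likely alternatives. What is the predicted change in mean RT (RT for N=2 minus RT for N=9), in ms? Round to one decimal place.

-206.7

RT(2) = 223 + 119·log₂(3) = 223 + 119·1.5850 = 411.6150 ms.
RT(9) = 223 + 119·log₂(10) = 223 + 119·3.3219 = 618.3061 ms.
Difference = 411.6150 − 618.3061 = -206.6911 ≈ -206.7 ms.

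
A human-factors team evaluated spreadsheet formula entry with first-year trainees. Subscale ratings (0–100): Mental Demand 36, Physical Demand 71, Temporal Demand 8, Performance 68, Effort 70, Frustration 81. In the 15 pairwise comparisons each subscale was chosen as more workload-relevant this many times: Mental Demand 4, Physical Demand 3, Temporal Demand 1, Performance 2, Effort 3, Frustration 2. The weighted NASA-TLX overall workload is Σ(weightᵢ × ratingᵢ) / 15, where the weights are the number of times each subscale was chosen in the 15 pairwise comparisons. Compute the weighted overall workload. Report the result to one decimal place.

The tallies are the weights (they sum to 15).
Weighted sum = 4·36 + 3·71 + 1·8 + 2·68 + 3·70 + 2·81
            = 144 + 213 + 8 + 136 + 210 + 162 = 873.
Overall workload = 873 / 15 = 58.2000 ≈ 58.2.

58.2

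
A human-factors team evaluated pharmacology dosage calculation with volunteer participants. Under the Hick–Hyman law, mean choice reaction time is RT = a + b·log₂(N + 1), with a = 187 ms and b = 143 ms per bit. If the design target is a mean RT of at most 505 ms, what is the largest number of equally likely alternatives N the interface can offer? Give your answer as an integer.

Set 187 + 143·log₂(N + 1) ≤ 505.
log₂(N + 1) ≤ (505 − 187) / 143 = 2.2238.
N + 1 ≤ 2^2.2238 = 4.6712.
N ≤ 3.6712, so the largest integer N is 3.

3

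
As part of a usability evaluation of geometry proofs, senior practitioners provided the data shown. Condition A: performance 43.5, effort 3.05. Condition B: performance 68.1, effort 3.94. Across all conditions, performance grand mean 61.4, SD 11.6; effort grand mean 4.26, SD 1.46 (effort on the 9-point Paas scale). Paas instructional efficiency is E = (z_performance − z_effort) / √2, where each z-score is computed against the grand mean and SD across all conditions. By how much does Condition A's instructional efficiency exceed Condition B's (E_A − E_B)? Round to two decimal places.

Condition A: z_P = (43.5 − 61.4)/11.6 = -1.5431; z_E = (3.05 − 4.26)/1.46 = -0.8288; E_A = (-1.5431 − (-0.8288))/√2 = -0.5051.
Condition B: z_P = (68.1 − 61.4)/11.6 = 0.5776; z_E = (3.94 − 4.26)/1.46 = -0.2192; E_B = (0.5776 − (-0.2192))/√2 = 0.5634.
E_A − E_B = -0.5051 − 0.5634 = -1.0685 ≈ -1.07.

-1.07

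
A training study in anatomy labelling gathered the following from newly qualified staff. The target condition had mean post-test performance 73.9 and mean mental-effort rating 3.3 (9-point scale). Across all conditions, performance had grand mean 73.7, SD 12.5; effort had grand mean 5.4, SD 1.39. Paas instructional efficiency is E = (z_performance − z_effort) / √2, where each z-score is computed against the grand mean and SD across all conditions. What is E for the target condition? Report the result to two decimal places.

1.08

z_performance = (73.9 − 73.7) / 12.5 = 0.2000 / 12.5 = 0.0160.
z_effort = (3.3 − 5.4) / 1.39 = -2.1000 / 1.39 = -1.5108.
z_P − z_E = 0.0160 − (-1.5108) = 1.5268.
E = 1.5268 / √2 = 1.5268 / 1.41421 = 1.0796 ≈ 1.08.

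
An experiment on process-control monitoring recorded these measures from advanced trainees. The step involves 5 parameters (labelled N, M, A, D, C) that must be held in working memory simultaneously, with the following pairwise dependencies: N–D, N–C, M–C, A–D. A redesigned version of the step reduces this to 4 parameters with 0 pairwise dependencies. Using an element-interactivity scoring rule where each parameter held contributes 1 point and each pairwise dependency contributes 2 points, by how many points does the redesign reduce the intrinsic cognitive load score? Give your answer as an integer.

Original: 5 × 1 + 4 × 2 = 5 + 8 = 13.
Redesigned: 4 × 1 + 0 × 2 = 4 + 0 = 4.
Reduction = 13 − 4 = 9.

9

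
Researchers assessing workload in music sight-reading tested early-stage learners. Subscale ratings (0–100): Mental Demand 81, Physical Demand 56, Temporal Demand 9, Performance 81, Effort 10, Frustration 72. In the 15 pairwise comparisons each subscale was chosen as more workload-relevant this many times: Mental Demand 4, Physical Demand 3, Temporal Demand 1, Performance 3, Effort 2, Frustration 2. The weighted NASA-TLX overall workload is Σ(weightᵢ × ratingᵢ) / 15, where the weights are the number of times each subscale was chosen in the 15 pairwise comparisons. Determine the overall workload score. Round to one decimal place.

The tallies are the weights (they sum to 15).
Weighted sum = 4·81 + 3·56 + 1·9 + 3·81 + 2·10 + 2·72
            = 324 + 168 + 9 + 243 + 20 + 144 = 908.
Overall workload = 908 / 15 = 60.5333 ≈ 60.5.

60.5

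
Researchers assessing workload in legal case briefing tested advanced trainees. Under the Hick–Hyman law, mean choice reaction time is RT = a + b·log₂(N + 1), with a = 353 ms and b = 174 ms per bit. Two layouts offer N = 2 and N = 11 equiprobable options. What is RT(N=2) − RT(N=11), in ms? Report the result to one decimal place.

-348.0

RT(2) = 353 + 174·log₂(3) = 353 + 174·1.5850 = 628.7900 ms.
RT(11) = 353 + 174·log₂(12) = 353 + 174·3.5850 = 976.7900 ms.
Difference = 628.7900 − 976.7900 = -348.0000 ≈ -348.0 ms.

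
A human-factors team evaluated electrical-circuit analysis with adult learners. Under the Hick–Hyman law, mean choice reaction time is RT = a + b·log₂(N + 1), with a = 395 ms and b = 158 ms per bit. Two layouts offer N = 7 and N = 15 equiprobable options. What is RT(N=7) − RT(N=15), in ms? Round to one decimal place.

RT(7) = 395 + 158·log₂(8) = 395 + 158·3.0000 = 869.0000 ms.
RT(15) = 395 + 158·log₂(16) = 395 + 158·4.0000 = 1027.0000 ms.
Difference = 869.0000 − 1027.0000 = -158.0000 ≈ -158.0 ms.

-158.0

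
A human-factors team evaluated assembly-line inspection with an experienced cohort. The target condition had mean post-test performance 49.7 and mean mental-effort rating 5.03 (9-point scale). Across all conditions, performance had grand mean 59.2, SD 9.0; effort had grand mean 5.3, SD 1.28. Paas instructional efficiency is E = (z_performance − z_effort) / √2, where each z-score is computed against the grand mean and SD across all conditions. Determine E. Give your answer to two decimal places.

z_performance = (49.7 − 59.2) / 9.0 = -9.5000 / 9.0 = -1.0556.
z_effort = (5.03 − 5.3) / 1.28 = -0.2700 / 1.28 = -0.2109.
z_P − z_E = -1.0556 − (-0.2109) = -0.8447.
E = -0.8447 / √2 = -0.8447 / 1.41421 = -0.5973 ≈ -0.60.

-0.60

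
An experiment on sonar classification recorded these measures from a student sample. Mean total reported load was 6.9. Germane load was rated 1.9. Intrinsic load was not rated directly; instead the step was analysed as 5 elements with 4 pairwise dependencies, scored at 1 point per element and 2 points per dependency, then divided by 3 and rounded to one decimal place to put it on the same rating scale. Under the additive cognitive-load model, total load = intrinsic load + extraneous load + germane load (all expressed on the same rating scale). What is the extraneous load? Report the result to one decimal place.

Intrinsic (element-interactivity): (5 × 1 + 4 × 2) / 3 = 13 / 3 = 4.3333 → 4.3.
extraneous load = total − intrinsic − germane
             = 6.9 − 4.3 − 1.9 = 0.7.

0.7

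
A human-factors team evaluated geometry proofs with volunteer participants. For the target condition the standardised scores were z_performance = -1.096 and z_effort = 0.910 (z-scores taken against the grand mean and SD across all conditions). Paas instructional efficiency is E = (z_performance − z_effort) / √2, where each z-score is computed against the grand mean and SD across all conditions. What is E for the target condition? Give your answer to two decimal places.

z_P − z_E = -1.096 − 0.910 = -2.0060.
E = -2.0060 / √2 = -2.0060 / 1.41421 = -1.4185 ≈ -1.42.

-1.42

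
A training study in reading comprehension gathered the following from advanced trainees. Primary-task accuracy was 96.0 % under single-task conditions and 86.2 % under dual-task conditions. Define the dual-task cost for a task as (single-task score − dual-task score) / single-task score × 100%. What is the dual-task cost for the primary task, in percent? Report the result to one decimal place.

Cost = (96.0 − 86.2) / 96.0 × 100%
     = 9.8000 / 96.0 × 100% = 10.2083%.
≈ 10.2%.

10.2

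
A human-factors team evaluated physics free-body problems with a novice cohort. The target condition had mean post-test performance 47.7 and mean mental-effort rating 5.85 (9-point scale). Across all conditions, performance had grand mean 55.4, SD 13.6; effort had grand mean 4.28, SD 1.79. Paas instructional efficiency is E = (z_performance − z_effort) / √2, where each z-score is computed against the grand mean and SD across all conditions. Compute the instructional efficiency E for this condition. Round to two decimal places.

-1.02

z_performance = (47.7 − 55.4) / 13.6 = -7.7000 / 13.6 = -0.5662.
z_effort = (5.85 − 4.28) / 1.79 = 1.5700 / 1.79 = 0.8771.
z_P − z_E = -0.5662 − 0.8771 = -1.4433.
E = -1.4433 / √2 = -1.4433 / 1.41421 = -1.0206 ≈ -1.02.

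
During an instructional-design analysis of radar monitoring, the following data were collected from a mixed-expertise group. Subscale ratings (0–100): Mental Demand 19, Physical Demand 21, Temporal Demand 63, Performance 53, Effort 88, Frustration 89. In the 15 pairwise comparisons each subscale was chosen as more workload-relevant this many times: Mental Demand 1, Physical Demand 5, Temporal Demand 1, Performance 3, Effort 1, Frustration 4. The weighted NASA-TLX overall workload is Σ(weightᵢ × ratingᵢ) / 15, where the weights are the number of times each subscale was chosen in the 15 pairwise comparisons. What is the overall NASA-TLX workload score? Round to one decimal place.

The tallies are the weights (they sum to 15).
Weighted sum = 1·19 + 5·21 + 1·63 + 3·53 + 1·88 + 4·89
            = 19 + 105 + 63 + 159 + 88 + 356 = 790.
Overall workload = 790 / 15 = 52.6667 ≈ 52.7.

52.7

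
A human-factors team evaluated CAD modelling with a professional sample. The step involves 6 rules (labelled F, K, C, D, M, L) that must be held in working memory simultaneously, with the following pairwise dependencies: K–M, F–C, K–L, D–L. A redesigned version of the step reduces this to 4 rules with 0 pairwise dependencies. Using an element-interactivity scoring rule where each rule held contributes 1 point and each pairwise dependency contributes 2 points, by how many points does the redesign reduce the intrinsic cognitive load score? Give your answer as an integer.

Original: 6 × 1 + 4 × 2 = 6 + 8 = 14.
Redesigned: 4 × 1 + 0 × 2 = 4 + 0 = 4.
Reduction = 14 − 4 = 10.

10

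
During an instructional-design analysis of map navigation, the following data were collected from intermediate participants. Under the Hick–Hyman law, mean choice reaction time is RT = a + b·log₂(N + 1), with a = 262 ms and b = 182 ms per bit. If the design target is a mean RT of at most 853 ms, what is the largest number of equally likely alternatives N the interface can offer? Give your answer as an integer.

8

Set 262 + 182·log₂(N + 1) ≤ 853.
log₂(N + 1) ≤ (853 − 262) / 182 = 3.2473.
N + 1 ≤ 2^3.2473 = 9.4959.
N ≤ 8.4959, so the largest integer N is 8.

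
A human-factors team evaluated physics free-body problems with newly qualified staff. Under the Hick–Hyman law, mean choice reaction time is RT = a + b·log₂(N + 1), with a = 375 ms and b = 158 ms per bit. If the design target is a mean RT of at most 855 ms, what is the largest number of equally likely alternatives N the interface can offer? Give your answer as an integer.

Set 375 + 158·log₂(N + 1) ≤ 855.
log₂(N + 1) ≤ (855 − 375) / 158 = 3.0380.
N + 1 ≤ 2^3.0380 = 8.2135.
N ≤ 7.2135, so the largest integer N is 7.

7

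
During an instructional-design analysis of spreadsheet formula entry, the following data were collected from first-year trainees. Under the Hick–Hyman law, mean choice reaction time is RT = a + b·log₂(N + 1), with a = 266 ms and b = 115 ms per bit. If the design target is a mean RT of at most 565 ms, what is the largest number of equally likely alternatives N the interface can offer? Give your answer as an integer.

Set 266 + 115·log₂(N + 1) ≤ 565.
log₂(N + 1) ≤ (565 − 266) / 115 = 2.6000.
N + 1 ≤ 2^2.6000 = 6.0629.
N ≤ 5.0629, so the largest integer N is 5.

5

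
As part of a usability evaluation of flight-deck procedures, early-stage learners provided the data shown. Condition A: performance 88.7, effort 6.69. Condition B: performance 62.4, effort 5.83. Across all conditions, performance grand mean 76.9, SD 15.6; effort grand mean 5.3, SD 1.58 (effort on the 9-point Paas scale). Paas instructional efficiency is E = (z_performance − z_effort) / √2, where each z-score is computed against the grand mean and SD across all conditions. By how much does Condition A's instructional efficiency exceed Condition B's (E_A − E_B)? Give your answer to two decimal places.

0.81

Condition A: z_P = (88.7 − 76.9)/15.6 = 0.7564; z_E = (6.69 − 5.3)/1.58 = 0.8797; E_A = (0.7564 − 0.8797)/√2 = -0.0872.
Condition B: z_P = (62.4 − 76.9)/15.6 = -0.9295; z_E = (5.83 − 5.3)/1.58 = 0.3354; E_B = (-0.9295 − 0.3354)/√2 = -0.8944.
E_A − E_B = -0.0872 − (-0.8944) = 0.8072 ≈ 0.81.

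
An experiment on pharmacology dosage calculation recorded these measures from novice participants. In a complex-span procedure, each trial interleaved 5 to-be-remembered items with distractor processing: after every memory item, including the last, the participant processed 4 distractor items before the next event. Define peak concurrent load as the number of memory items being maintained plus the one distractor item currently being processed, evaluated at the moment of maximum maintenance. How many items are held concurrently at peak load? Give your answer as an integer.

Maintenance is greatest during the distractor(s) after memory item 5: all 5 memory items are being held.
One distractor item is concurrently being processed.
Peak concurrent load = 5 + 1 = 6 items.

6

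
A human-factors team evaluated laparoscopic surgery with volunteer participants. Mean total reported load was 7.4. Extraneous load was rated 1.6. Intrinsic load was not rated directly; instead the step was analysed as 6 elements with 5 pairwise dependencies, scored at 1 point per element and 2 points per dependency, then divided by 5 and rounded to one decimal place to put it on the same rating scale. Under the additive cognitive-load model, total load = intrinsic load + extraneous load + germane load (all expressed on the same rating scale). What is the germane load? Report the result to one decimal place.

Intrinsic (element-interactivity): (6 × 1 + 5 × 2) / 5 = 16 / 5 = 3.2000 → 3.2.
germane load = total − intrinsic − extraneous
             = 7.4 − 3.2 − 1.6 = 2.6.

2.6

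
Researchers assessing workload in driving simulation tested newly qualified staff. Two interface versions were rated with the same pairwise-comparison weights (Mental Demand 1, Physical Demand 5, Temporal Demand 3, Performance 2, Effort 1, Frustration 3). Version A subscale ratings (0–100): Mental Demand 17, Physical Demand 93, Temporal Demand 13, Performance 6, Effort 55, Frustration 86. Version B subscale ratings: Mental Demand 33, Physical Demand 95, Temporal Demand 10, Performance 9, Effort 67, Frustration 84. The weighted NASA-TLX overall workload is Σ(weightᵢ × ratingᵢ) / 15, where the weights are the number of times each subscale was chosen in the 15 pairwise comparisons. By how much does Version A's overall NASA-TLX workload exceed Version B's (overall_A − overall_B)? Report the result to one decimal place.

-1.9

Version A weighted sum = 1·17 + 5·93 + 3·13 + 2·6 + 1·55 + 3·86 = 17 + 465 + 39 + 12 + 55 + 258 = 846; overall_A = 846/15 = 56.4000.
Version B weighted sum = 1·33 + 5·95 + 3·10 + 2·9 + 1·67 + 3·84 = 33 + 475 + 30 + 18 + 67 + 252 = 875; overall_B = 875/15 = 58.3333.
Difference = 56.4000 − 58.3333 = -1.9333 ≈ -1.9.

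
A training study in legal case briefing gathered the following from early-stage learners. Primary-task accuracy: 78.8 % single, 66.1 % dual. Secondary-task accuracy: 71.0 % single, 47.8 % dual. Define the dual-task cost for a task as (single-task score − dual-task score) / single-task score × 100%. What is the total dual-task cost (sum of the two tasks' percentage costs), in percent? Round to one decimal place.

Primary cost = (78.8 − 66.1) / 78.8 × 100% = 16.1168%.
Secondary cost = (71.0 − 47.8) / 71.0 × 100% = 32.6761%.
Total = 16.1168% + 32.6761% = 48.7929% ≈ 48.8%.

48.8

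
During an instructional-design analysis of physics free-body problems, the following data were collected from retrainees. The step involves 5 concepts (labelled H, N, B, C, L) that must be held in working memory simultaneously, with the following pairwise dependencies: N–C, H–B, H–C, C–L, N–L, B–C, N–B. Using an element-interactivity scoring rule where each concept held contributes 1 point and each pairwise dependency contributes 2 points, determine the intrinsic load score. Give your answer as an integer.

Count of concepts held simultaneously: 5.
Count of pairwise dependencies listed: 7.
Element contribution: 5 × 1 = 5.
Interaction contribution: 7 × 2 = 14.
Intrinsic load = 5 + 14 = 19.

19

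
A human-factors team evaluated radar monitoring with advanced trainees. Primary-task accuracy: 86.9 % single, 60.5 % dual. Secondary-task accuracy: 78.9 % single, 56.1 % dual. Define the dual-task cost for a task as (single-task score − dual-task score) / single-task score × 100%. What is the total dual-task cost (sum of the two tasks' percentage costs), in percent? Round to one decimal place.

59.3

Primary cost = (86.9 − 60.5) / 86.9 × 100% = 30.3797%.
Secondary cost = (78.9 − 56.1) / 78.9 × 100% = 28.8973%.
Total = 30.3797% + 28.8973% = 59.2770% ≈ 59.3%.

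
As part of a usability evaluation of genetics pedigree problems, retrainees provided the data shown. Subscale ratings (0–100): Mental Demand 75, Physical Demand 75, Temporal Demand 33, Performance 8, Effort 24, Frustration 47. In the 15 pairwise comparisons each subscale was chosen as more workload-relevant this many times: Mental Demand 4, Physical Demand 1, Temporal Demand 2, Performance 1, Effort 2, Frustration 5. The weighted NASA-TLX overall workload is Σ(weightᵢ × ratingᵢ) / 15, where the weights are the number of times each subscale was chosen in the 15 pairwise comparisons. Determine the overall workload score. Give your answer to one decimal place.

48.8

The tallies are the weights (they sum to 15).
Weighted sum = 4·75 + 1·75 + 2·33 + 1·8 + 2·24 + 5·47
            = 300 + 75 + 66 + 8 + 48 + 235 = 732.
Overall workload = 732 / 15 = 48.8000 ≈ 48.8.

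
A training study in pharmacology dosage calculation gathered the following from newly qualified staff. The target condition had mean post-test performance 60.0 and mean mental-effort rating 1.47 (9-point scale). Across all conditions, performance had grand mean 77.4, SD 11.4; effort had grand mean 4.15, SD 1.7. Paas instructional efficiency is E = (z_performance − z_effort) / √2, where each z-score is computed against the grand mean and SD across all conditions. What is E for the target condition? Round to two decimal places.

0.04

z_performance = (60.0 − 77.4) / 11.4 = -17.4000 / 11.4 = -1.5263.
z_effort = (1.47 − 4.15) / 1.7 = -2.6800 / 1.7 = -1.5765.
z_P − z_E = -1.5263 − (-1.5765) = 0.0502.
E = 0.0502 / √2 = 0.0502 / 1.41421 = 0.0355 ≈ 0.04.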